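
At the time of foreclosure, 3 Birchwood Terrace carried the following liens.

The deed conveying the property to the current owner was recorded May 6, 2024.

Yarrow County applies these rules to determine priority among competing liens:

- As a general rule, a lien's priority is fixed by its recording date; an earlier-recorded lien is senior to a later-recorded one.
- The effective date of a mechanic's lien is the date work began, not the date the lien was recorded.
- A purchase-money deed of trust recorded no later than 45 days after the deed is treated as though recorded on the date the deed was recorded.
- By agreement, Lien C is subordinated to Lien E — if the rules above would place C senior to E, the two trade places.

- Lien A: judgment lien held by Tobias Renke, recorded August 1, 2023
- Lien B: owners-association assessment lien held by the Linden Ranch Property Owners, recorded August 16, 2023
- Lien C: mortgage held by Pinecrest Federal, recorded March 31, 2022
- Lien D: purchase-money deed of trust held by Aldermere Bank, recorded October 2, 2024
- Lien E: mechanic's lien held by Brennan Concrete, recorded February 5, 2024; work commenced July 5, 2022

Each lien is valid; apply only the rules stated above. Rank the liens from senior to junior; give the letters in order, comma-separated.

E, C, A, B, D

Adjusting effective dates: D missed the 45-day window (149 days after the deed), so its recording date stands; E's effective date is July 5, 2022, when work began.
By effective date, earliest first: C (March 31, 2022), E (July 5, 2022), A (August 1, 2023), B (August 16, 2023), D (October 2, 2024).
C would otherwise be senior to E, so under the subordination agreement C and E exchange positions.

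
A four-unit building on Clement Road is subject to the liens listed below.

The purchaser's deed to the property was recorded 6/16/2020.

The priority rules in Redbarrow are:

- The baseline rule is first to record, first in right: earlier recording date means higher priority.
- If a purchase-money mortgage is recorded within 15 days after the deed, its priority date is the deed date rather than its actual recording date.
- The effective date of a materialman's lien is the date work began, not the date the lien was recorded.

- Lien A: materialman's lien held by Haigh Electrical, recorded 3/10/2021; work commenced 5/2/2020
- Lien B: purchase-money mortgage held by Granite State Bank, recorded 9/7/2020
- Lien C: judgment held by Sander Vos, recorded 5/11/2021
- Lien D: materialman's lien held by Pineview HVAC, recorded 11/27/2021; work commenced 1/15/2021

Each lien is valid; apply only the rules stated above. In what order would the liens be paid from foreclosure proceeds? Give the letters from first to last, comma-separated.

A, B, D, C

Effective dates after the stated exceptions: A's effective date is 5/2/2020, when work began; B was recorded 83 days after the deed — beyond 15 days — so no relation-back applies; D's effective date is 1/15/2021, when work began.
By effective date: A (5/2/2020), B (9/7/2020), D (1/15/2021), C (5/11/2021).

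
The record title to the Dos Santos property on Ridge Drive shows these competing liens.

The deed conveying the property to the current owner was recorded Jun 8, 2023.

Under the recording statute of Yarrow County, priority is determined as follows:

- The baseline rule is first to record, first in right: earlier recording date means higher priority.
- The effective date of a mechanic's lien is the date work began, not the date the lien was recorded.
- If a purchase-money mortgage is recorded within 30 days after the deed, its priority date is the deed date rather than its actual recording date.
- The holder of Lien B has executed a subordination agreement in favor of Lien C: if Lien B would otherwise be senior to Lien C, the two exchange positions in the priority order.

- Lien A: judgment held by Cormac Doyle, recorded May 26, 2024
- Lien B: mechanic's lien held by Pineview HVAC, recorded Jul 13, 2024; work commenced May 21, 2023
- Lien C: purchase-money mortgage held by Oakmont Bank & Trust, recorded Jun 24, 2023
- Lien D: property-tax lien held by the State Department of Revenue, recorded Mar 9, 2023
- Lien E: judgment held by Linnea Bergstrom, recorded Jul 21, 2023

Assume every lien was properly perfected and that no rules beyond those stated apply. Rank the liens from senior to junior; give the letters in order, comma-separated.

D, C, B, E, A

First, effective dates: B is treated as recorded May 21, 2023, the work-commencement date; C relates back to the deed date Jun 8, 2023.
Sorted by effective date: D (Mar 9, 2023), B (May 21, 2023), C (Jun 8, 2023), E (Jul 21, 2023), A (May 26, 2024).
The subordination applies — B was senior to C — so B and C swap.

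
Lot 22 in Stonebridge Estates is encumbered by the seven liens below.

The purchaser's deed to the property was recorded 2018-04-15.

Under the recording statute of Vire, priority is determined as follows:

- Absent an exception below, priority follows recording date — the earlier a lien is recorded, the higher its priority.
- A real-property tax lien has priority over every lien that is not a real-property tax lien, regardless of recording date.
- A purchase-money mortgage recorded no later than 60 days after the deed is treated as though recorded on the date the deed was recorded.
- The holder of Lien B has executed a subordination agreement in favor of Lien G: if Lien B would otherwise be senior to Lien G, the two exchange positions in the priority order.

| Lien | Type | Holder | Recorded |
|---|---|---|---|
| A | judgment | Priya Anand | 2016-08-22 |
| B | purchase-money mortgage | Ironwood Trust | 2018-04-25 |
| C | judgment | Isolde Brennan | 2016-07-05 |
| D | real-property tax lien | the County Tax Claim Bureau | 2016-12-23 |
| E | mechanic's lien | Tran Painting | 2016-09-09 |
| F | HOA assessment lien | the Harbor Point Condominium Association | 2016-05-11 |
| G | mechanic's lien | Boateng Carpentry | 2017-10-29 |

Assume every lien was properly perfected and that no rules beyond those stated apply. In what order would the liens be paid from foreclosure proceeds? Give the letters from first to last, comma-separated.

Effective dates: B's effective date is the deed date, 2018-04-15.
D, as a real-property tax lien, has superpriority and ranks first.
Among the remaining liens, by effective date: F (2016-05-11), C (2016-07-05), A (2016-08-22), E (2016-09-09), G (2017-10-29), B (2018-04-15).
B already ranks below G; the subordination has no effect.

D, F, C, A, E, G, B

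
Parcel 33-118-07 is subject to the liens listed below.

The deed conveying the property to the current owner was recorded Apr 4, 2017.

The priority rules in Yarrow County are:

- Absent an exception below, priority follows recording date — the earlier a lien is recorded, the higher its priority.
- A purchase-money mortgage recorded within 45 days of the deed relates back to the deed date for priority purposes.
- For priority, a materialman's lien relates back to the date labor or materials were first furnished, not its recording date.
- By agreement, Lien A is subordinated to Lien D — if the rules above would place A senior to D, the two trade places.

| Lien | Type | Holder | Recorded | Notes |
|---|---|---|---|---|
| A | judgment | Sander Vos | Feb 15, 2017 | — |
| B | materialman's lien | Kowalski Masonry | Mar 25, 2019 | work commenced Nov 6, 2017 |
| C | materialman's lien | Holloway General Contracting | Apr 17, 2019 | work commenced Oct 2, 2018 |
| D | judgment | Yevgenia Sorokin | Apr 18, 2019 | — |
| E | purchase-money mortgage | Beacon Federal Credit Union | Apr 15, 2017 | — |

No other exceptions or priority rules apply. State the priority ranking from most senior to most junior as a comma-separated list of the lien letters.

D, E, B, C, A

First, effective dates: B's effective date is Nov 6, 2017, when work began; C's effective date is Oct 2, 2018, when work began; E was recorded within the 45-day window, so its effective date is the deed date Apr 4, 2017.
Sorted by effective date: A (Feb 15, 2017), E (Apr 4, 2017), B (Nov 6, 2017), C (Oct 2, 2018), D (Apr 18, 2019).
Because A would otherwise rank above D, the subordination swaps them.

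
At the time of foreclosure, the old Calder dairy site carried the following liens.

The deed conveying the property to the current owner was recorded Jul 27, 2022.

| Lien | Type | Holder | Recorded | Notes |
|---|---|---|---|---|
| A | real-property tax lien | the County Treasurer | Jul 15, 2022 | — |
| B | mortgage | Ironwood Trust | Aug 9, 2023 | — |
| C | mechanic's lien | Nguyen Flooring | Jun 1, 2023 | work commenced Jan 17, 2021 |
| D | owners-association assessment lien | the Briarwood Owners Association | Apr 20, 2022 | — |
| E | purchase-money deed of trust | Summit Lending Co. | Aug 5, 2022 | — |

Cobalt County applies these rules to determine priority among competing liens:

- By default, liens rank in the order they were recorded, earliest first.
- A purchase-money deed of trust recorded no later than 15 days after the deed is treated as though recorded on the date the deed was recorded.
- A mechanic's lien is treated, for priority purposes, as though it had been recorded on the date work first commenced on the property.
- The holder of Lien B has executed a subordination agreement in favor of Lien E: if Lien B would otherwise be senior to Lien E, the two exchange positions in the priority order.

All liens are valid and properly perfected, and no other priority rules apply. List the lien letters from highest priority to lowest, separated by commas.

First, effective dates: C's effective date is Jan 17, 2021, when work began; E's effective date is the deed date, Jul 27, 2022.
By effective date: C (Jan 17, 2021), D (Apr 20, 2022), A (Jul 15, 2022), E (Jul 27, 2022), B (Aug 9, 2023).
B already ranks below E; the subordination has no effect.

C, D, A, E, B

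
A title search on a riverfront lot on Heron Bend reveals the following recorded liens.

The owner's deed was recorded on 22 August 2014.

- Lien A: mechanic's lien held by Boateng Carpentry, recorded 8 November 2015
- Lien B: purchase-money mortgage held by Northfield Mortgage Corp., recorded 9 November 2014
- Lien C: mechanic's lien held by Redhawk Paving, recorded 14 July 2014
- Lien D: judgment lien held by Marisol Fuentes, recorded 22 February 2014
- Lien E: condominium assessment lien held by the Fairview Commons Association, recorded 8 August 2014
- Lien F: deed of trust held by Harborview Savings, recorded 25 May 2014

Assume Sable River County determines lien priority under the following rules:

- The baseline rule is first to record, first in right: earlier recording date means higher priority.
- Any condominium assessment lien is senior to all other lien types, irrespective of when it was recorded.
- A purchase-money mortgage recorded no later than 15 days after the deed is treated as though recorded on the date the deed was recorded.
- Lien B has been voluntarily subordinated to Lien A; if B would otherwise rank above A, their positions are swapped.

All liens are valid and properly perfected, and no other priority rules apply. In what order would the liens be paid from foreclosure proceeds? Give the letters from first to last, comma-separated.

E, D, F, C, A, B

First, effective dates: B was recorded 79 days after the deed — beyond 15 days — so no relation-back applies.
As a condominium assessment lien, E is senior to every other lien.
Among the remaining liens, by effective date: D (22 February 2014), F (25 May 2014), C (14 July 2014), B (9 November 2014), A (8 November 2015).
The subordination applies — B was senior to A — so B and A swap.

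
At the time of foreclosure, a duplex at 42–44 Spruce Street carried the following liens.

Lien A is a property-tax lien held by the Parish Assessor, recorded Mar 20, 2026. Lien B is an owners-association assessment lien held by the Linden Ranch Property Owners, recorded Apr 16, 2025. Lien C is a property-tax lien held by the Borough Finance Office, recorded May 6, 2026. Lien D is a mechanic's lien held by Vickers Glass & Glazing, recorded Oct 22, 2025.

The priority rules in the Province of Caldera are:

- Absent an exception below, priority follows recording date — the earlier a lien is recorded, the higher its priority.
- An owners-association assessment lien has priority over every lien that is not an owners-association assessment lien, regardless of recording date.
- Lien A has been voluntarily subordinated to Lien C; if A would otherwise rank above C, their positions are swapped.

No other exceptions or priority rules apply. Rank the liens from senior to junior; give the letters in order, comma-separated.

B, D, C, A

B, as an owners-association assessment lien, has superpriority and ranks first.
Ordering the rest by effective date: D (Oct 22, 2025), A (Mar 20, 2026), C (May 6, 2026).
A would otherwise be senior to C, so under the subordination agreement A and C exchange positions.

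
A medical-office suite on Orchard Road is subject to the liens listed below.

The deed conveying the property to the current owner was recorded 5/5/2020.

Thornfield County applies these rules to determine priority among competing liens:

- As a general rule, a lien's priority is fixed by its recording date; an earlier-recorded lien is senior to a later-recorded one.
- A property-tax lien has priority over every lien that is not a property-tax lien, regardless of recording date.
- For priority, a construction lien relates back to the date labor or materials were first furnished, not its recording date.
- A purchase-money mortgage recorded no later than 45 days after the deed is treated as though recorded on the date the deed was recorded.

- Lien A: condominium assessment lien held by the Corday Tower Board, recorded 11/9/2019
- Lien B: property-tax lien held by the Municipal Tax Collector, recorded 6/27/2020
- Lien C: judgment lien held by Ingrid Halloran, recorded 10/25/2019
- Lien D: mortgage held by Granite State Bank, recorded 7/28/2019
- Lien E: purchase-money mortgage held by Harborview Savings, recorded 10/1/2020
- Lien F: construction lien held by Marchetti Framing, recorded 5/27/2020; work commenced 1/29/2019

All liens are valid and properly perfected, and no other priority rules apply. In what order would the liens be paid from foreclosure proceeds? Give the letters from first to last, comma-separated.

Effective dates: E was recorded 149 days after the deed — beyond 45 days — so no relation-back applies; F relates back to 1/29/2019 (work commenced).
B, as a property-tax lien, has superpriority and ranks first.
Among the remaining liens, by effective date: F (1/29/2019), D (7/28/2019), C (10/25/2019), A (11/9/2019), E (10/1/2020).

B, F, D, C, A, E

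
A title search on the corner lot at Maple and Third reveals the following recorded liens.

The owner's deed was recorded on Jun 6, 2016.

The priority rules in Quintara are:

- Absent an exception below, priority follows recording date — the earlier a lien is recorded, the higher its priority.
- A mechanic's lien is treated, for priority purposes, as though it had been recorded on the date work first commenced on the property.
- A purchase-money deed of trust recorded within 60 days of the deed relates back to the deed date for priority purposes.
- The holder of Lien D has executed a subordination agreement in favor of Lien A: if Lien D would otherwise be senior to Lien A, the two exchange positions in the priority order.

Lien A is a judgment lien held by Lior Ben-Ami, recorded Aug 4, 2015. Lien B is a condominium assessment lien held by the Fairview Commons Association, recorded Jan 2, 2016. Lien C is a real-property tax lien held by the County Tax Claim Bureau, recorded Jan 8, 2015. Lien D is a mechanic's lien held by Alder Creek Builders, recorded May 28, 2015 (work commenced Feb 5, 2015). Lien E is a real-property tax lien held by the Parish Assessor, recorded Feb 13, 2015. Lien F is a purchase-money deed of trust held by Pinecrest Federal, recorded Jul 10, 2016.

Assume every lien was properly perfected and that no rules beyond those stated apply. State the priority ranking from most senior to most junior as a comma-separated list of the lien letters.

C, A, E, D, B, F

First, effective dates: D relates back to Feb 5, 2015 (work commenced); F's effective date is the deed date, Jun 6, 2016.
Sorted by effective date: C (Jan 8, 2015), D (Feb 5, 2015), E (Feb 13, 2015), A (Aug 4, 2015), B (Jan 2, 2016), F (Jun 6, 2016).
D would otherwise be senior to A, so under the subordination agreement D and A exchange positions.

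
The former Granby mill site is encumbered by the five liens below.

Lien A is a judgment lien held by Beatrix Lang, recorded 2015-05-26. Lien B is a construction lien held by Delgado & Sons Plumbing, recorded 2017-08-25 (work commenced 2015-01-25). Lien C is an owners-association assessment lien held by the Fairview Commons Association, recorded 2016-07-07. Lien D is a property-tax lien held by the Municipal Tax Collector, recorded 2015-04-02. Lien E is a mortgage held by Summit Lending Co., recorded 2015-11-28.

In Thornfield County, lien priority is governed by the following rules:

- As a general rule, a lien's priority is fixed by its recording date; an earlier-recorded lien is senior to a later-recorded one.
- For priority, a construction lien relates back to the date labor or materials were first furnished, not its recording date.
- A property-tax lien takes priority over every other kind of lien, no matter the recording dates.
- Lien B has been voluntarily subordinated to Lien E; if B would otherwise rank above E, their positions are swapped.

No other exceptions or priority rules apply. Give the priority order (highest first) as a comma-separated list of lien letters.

First, effective dates: B relates back to 2015-01-25 (work commenced).
D is a property-tax lien, so it outranks all other liens regardless of date.
Ordering the rest by effective date: B (2015-01-25), A (2015-05-26), E (2015-11-28), C (2016-07-07).
B would otherwise be senior to E, so under the subordination agreement B and E exchange positions.

D, E, A, B, C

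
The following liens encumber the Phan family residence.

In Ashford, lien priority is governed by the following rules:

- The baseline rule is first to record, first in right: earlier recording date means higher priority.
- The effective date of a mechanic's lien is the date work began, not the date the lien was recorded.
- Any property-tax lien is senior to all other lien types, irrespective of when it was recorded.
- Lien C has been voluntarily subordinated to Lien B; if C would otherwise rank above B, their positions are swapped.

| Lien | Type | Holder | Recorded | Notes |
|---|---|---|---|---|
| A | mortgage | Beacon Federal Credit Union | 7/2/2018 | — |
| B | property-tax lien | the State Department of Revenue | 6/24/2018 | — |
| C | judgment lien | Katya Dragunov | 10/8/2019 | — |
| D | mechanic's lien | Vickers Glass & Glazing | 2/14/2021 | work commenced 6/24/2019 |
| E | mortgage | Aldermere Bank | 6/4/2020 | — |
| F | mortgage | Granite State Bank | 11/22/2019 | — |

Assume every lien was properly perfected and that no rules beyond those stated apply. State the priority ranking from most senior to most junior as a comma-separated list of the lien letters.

First, effective dates: D's effective date is 6/24/2019, when work began.
B is a property-tax lien, so it outranks all other liens regardless of date.
The other liens, earliest effective date first: A (7/2/2018), D (6/24/2019), C (10/8/2019), F (11/22/2019), E (6/4/2020).
C already ranks below B; the subordination has no effect.

B, A, D, C, F, E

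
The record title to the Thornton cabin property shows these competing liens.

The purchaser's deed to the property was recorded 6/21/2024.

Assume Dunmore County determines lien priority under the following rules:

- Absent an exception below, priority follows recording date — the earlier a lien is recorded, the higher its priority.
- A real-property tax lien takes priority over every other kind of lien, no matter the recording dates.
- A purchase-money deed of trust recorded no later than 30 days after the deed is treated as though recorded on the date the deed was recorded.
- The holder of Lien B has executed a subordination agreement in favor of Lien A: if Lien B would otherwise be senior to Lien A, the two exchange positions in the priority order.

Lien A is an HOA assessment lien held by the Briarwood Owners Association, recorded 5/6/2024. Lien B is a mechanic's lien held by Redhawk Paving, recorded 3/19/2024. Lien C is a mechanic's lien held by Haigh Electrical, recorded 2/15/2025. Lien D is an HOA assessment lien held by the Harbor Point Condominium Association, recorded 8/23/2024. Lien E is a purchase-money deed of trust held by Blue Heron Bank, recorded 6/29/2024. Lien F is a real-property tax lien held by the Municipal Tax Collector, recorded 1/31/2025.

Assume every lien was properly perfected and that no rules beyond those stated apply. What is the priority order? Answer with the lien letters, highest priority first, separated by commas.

Adjusting effective dates: E was recorded within the 30-day window, so its effective date is the deed date 6/21/2024.
As a real-property tax lien, F is senior to every other lien.
The other liens, earliest effective date first: B (3/19/2024), A (5/6/2024), E (6/21/2024), D (8/23/2024), C (2/15/2025).
B would otherwise be senior to A, so under the subordination agreement B and A exchange positions.

F, A, B, E, D, C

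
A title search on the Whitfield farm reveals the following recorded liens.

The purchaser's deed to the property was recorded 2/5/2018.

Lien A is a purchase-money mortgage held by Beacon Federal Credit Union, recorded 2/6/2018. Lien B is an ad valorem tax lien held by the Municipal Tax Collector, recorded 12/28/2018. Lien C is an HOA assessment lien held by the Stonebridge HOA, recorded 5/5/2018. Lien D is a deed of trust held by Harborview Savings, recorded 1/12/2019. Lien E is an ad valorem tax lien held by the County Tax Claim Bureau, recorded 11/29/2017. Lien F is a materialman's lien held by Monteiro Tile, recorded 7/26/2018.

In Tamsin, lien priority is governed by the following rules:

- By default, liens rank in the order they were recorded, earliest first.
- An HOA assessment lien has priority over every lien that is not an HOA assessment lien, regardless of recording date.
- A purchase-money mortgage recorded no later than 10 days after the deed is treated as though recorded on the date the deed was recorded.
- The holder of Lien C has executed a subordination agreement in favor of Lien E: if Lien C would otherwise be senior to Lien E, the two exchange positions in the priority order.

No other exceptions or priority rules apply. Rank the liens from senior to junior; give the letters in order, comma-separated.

First, effective dates: A was recorded within the 10-day window, so its effective date is the deed date 2/5/2018.
As an HOA assessment lien, C is senior to every other lien.
Remaining liens by effective date: E (11/29/2017), A (2/5/2018), F (7/26/2018), B (12/28/2018), D (1/12/2019).
C is senior to E before the subordination, so the two trade places.

E, C, A, F, B, D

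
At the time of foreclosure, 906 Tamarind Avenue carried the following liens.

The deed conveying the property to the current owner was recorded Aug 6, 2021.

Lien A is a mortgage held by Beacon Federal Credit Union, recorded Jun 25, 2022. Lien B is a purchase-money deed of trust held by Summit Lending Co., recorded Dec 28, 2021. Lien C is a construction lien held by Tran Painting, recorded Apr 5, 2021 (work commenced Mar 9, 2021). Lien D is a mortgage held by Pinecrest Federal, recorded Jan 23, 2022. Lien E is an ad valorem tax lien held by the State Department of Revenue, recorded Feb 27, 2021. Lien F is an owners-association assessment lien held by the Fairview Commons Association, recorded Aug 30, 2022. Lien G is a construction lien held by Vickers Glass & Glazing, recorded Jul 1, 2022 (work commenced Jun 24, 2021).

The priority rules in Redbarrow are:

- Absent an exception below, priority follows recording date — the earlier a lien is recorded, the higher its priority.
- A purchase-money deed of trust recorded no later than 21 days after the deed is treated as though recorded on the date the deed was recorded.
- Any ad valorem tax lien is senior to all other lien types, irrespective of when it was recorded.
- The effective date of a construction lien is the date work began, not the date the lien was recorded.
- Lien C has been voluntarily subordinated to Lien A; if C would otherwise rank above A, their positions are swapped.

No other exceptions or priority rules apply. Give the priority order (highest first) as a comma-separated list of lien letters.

E, A, G, B, D, C, F

Effective dates after the stated exceptions: B was recorded 144 days after the deed, outside the 21-day window, so it keeps its recording date; C's effective date is Mar 9, 2021, when work began; G relates back to Jun 24, 2021 (work commenced).
E is an ad valorem tax lien and takes priority over every other lien.
Remaining liens by effective date: C (Mar 9, 2021), G (Jun 24, 2021), B (Dec 28, 2021), D (Jan 23, 2022), A (Jun 25, 2022), F (Aug 30, 2022).
The subordination applies — C was senior to A — so C and A swap.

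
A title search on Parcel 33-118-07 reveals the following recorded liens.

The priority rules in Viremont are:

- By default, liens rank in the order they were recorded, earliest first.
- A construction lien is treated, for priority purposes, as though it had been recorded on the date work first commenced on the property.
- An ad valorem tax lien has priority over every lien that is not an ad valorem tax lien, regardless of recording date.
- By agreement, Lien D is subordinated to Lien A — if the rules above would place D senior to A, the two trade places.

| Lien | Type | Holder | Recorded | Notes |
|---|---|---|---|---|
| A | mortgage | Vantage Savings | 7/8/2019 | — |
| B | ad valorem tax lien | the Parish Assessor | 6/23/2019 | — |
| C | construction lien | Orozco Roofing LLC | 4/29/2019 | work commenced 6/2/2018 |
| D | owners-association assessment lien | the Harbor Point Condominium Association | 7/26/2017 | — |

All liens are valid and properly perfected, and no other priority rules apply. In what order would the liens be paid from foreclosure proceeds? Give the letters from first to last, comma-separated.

Effective dates: C is treated as recorded 6/2/2018, the work-commencement date.
B is an ad valorem tax lien, so it outranks all other liens regardless of date.
Ordering the rest by effective date: D (7/26/2017), C (6/2/2018), A (7/8/2019).
The subordination applies — D was senior to A — so D and A swap.

B, A, C, D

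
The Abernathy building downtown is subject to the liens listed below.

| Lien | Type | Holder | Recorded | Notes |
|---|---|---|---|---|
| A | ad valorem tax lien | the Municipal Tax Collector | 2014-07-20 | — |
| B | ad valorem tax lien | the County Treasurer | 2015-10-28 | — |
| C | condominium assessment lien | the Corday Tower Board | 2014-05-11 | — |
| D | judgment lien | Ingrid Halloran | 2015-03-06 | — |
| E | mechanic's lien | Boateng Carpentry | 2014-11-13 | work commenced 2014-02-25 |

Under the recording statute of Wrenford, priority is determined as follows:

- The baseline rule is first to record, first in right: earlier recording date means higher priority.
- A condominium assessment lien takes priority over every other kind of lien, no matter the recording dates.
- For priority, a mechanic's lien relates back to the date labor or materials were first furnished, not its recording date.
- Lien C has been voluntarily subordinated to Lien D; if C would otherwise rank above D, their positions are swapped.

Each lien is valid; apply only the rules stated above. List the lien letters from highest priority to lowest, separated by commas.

D, E, A, C, B

Effective dates after the stated exceptions: E relates back to 2014-02-25 (work commenced).
C is a condominium assessment lien and takes priority over every other lien.
Remaining liens by effective date: E (2014-02-25), A (2014-07-20), D (2015-03-06), B (2015-10-28).
C is senior to D before the subordination, so the two trade places.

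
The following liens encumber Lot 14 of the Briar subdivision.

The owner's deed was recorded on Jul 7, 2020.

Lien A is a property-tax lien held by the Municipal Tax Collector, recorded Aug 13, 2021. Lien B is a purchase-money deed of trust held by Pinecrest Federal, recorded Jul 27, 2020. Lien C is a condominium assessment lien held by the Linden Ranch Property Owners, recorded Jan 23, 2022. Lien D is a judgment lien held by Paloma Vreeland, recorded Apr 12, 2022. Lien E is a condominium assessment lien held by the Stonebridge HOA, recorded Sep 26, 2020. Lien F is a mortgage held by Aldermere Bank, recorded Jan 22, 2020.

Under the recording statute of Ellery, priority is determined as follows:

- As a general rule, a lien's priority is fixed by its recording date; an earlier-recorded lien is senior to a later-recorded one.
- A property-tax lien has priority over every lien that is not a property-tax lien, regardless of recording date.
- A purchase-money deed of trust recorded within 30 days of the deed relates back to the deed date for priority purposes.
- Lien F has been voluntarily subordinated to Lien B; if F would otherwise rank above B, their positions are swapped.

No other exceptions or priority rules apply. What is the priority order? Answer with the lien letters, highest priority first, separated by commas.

First, effective dates: B relates back to the deed date Jul 7, 2020.
As a property-tax lien, A is senior to every other lien.
Among the remaining liens, by effective date: F (Jan 22, 2020), B (Jul 7, 2020), E (Sep 26, 2020), C (Jan 23, 2022), D (Apr 12, 2022).
F is senior to B before the subordination, so the two trade places.

A, B, F, E, C, D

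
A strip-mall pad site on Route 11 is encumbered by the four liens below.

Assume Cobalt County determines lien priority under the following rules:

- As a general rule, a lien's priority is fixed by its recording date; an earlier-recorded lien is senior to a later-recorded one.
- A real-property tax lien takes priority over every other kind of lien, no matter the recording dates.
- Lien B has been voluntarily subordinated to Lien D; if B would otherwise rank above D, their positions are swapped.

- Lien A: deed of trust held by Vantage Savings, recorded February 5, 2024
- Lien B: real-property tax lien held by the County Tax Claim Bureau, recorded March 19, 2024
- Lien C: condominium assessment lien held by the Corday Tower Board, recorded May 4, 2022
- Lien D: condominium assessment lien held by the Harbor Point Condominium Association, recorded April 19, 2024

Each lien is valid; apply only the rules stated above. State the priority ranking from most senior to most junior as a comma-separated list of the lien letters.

D, C, A, B

B is a real-property tax lien and takes priority over every other lien.
The other liens, earliest effective date first: C (May 4, 2022), A (February 5, 2024), D (April 19, 2024).
B is senior to D before the subordination, so the two trade places.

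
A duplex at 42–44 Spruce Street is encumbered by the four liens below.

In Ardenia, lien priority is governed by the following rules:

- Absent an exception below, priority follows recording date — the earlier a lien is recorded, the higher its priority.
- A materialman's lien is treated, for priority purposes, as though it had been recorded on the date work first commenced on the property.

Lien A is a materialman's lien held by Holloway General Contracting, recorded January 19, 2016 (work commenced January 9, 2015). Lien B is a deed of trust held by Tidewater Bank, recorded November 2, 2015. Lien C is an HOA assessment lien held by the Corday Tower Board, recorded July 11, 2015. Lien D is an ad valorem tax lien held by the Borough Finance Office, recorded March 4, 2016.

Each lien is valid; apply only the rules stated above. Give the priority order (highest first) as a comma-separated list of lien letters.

A, C, B, D

Effective dates after the stated exceptions: A relates back to January 9, 2015 (work commenced).
By effective date, earliest first: A (January 9, 2015), C (July 11, 2015), B (November 2, 2015), D (March 4, 2016).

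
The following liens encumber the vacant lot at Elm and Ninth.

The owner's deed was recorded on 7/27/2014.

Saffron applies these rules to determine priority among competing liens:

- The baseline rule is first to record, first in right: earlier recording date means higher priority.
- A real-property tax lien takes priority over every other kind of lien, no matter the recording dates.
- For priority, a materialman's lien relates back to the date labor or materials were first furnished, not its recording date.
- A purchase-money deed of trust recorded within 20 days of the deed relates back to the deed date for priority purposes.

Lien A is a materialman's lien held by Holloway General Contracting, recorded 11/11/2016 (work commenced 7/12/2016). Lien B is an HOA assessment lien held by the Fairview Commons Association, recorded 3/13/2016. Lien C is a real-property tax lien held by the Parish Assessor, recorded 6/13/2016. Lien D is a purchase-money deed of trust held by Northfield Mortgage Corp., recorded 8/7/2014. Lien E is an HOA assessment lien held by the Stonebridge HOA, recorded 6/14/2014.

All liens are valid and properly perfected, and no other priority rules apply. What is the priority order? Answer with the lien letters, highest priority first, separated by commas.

C, E, D, B, A

Adjusting effective dates: A's effective date is 7/12/2016, when work began; D relates back to the deed date 7/27/2014.
C is a real-property tax lien and takes priority over every other lien.
Ordering the rest by effective date: E (6/14/2014), D (7/27/2014), B (3/13/2016), A (7/12/2016).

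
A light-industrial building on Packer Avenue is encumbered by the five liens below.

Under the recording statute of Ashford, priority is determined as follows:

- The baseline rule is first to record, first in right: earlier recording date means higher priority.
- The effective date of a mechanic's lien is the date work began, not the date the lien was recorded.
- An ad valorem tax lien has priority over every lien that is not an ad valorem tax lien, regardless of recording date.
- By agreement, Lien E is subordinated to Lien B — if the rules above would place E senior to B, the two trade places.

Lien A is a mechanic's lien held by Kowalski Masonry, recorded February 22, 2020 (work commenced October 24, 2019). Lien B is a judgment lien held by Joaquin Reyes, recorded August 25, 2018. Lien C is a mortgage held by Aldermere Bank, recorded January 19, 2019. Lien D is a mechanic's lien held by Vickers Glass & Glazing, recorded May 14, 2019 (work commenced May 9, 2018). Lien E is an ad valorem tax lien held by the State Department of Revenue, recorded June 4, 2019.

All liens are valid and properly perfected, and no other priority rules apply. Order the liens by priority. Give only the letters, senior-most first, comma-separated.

Effective dates: A is treated as recorded October 24, 2019, the work-commencement date; D is treated as recorded May 9, 2018, the work-commencement date.
As an ad valorem tax lien, E is senior to every other lien.
Among the remaining liens, by effective date: D (May 9, 2018), B (August 25, 2018), C (January 19, 2019), A (October 24, 2019).
The subordination applies — E was senior to B — so E and B swap.

B, D, E, C, A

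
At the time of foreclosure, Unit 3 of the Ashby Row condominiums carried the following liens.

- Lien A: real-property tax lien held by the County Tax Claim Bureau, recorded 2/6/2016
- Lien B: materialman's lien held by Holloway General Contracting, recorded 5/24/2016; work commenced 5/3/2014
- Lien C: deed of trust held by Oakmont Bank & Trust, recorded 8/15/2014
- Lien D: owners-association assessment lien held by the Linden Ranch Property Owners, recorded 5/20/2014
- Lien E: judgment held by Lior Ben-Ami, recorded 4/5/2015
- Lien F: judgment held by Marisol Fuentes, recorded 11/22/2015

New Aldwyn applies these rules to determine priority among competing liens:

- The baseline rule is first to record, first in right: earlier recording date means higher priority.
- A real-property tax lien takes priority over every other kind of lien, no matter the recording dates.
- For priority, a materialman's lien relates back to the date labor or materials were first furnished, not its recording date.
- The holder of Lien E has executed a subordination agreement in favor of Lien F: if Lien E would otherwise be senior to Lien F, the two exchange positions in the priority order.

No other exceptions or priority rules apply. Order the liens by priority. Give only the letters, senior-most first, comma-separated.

Adjusting effective dates: B's effective date is 5/3/2014, when work began.
A, as a real-property tax lien, has superpriority and ranks first.
Remaining liens by effective date: B (5/3/2014), D (5/20/2014), C (8/15/2014), E (4/5/2015), F (11/22/2015).
E is senior to F before the subordination, so the two trade places.

A, B, D, C, F, E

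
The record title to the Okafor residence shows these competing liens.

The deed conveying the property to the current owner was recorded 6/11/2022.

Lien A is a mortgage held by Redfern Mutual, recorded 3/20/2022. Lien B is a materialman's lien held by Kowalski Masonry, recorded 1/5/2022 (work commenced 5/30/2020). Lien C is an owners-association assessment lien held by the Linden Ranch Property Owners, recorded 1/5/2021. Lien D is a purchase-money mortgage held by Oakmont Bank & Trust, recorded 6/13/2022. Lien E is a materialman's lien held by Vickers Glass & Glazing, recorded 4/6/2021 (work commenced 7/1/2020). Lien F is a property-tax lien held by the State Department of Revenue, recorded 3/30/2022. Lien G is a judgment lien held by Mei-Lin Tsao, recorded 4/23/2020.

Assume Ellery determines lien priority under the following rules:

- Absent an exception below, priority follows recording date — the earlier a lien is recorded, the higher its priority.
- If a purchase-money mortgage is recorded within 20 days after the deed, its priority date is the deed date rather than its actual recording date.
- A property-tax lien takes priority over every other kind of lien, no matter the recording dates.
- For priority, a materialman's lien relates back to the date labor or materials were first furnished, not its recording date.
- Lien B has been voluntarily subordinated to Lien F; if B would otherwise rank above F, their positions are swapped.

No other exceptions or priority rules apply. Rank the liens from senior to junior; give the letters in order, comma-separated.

F, G, B, E, C, A, D

First, effective dates: B relates back to 5/30/2020 (work commenced); D relates back to the deed date 6/11/2022; E is treated as recorded 7/1/2020, the work-commencement date.
F, as a property-tax lien, has superpriority and ranks first.
The other liens, earliest effective date first: G (4/23/2020), B (5/30/2020), E (7/1/2020), C (1/5/2021), A (3/20/2022), D (6/11/2022).
Since B is not senior to F, the subordination leaves the order unchanged.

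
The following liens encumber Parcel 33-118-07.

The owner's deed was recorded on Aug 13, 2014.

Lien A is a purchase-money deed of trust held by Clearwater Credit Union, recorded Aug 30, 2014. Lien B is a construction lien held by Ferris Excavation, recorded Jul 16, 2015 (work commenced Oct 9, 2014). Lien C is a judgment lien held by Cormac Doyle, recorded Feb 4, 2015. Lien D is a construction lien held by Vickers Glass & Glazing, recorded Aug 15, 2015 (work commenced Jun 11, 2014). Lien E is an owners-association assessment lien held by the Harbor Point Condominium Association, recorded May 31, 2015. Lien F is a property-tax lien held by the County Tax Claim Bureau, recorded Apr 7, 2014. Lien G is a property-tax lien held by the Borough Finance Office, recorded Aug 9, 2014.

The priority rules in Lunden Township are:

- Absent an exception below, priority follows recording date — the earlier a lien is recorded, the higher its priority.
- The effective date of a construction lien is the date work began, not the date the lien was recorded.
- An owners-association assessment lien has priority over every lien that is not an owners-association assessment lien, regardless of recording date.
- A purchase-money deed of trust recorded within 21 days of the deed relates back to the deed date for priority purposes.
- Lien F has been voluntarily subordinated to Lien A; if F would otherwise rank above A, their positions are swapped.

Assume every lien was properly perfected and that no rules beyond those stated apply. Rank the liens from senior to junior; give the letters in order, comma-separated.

Effective dates after the stated exceptions: A's effective date is the deed date, Aug 13, 2014; B relates back to Oct 9, 2014 (work commenced); D is treated as recorded Jun 11, 2014, the work-commencement date.
E, as an owners-association assessment lien, has superpriority and ranks first.
The other liens, earliest effective date first: F (Apr 7, 2014), D (Jun 11, 2014), G (Aug 9, 2014), A (Aug 13, 2014), B (Oct 9, 2014), C (Feb 4, 2015).
F is senior to A before the subordination, so the two trade places.

E, A, D, G, F, B, C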